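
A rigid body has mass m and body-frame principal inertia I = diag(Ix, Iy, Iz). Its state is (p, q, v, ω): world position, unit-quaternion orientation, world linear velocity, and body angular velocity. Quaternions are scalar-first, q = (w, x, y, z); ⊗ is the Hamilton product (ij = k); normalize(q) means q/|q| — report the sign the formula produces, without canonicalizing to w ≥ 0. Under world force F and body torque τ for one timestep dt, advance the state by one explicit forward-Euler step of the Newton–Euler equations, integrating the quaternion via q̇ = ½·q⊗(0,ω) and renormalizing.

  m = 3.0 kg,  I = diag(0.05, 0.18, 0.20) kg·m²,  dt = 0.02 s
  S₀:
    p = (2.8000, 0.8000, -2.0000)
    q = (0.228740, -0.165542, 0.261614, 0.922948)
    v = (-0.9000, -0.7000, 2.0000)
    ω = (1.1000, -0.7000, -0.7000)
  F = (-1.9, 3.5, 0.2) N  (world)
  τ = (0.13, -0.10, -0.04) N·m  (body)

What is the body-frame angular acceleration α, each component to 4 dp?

α = (2.4040, -1.1972, 0.3005)

gyro term ω×Iω = (0.0098, 0.1155, -0.1001)
angular accel α = (2.4040, -1.1972, 0.3005)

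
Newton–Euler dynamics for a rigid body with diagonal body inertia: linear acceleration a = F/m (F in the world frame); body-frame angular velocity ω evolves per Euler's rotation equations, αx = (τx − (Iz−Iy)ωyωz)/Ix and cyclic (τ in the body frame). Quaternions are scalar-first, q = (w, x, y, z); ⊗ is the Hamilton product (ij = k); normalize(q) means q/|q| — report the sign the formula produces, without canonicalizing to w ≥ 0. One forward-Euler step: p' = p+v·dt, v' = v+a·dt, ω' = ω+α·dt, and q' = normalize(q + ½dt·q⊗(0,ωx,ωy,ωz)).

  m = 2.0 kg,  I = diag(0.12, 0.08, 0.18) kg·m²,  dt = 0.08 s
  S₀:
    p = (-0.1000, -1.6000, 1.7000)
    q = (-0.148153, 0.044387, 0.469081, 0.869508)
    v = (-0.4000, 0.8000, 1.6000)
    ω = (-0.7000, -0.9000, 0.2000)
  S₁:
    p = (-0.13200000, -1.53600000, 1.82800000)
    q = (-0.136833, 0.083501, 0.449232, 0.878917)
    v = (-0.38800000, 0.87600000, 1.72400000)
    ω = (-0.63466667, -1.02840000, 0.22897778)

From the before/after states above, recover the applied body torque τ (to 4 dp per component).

τ = (0.0800, -0.1200, 0.0400)

Δω = ω₁−ω₀ = (0.06533333, -0.12840000, 0.02897778)
ω₀×(Iω₀) = (-0.0180, 0.0084, -0.0252)
τ = I·(Δω/dt) + ω₀×(Iω₀) = (0.0800, -0.1200, 0.0400)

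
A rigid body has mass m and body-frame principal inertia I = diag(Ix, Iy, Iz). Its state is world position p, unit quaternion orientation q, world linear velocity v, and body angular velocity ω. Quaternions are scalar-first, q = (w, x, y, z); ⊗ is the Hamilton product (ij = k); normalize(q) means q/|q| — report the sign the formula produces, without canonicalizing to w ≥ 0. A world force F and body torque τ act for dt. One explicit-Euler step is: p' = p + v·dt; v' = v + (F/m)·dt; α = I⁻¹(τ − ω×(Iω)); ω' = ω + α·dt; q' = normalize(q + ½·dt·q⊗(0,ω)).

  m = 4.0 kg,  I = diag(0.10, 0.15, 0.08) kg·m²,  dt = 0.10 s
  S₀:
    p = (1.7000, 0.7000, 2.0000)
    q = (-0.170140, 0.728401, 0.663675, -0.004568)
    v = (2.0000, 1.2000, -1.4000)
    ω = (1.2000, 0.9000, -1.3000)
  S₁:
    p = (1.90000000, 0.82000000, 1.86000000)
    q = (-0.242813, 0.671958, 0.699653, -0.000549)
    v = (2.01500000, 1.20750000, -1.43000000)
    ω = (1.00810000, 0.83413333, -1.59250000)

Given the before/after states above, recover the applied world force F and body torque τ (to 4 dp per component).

velocity change Δv = (0.01500000, 0.00750000, -0.03000000)
F = m·Δv/dt = (0.6000, 0.3000, -1.2000)
rate change Δω = (-0.19190000, -0.06586667, -0.29250000)
τ = I·(Δω/dt) + ω₀×(Iω₀) = (-0.1100, -0.1300, -0.1800)

F = (0.6000, 0.3000, -1.2000)
τ = (-0.1100, -0.1300, -0.1800)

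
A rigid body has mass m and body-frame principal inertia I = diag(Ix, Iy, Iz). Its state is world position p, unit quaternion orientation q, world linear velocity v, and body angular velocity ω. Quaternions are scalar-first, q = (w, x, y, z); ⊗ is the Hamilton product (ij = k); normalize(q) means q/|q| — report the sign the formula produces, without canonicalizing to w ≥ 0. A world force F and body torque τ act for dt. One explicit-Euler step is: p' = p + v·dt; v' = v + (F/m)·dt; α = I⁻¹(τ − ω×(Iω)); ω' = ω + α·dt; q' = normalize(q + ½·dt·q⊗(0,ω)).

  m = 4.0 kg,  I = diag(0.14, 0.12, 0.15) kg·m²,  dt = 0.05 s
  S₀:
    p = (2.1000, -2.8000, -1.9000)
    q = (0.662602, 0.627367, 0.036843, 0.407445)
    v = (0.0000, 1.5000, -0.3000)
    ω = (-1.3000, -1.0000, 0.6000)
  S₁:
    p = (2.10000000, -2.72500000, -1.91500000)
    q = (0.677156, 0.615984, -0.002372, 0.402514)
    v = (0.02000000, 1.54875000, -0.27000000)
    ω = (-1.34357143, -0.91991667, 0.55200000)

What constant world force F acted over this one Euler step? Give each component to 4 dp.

F = (1.6000, 3.9000, 2.4000)

velocity change Δv = (0.02000000, 0.04875000, 0.03000000)
applied force F = (1.6000, 3.9000, 2.4000)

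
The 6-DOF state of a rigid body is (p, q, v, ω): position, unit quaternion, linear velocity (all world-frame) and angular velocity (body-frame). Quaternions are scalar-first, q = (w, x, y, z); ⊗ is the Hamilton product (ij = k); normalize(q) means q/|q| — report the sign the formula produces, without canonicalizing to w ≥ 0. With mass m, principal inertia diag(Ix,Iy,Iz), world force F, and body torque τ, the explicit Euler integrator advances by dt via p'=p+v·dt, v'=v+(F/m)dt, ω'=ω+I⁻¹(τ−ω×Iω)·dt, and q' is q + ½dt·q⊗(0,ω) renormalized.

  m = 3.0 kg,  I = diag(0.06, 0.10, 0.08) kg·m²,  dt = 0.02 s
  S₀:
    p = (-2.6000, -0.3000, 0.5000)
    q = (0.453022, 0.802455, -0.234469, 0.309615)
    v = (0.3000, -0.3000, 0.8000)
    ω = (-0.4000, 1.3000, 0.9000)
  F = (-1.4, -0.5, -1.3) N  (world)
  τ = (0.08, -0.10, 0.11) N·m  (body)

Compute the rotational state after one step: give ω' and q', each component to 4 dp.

ω' = (-0.3655, 1.2786, 0.9327)
q' = (0.4564, 0.7944, -0.2370, 0.3231)

gyro term ω×Iω = (-0.0234, 0.0072, -0.0208)
(τ − ω×Iω)/I = (1.7233, -1.0720, 1.6350)
new body rate ω' = (-0.3655, 1.2786, 0.9327)
Hamilton product q⊗(0,ω) = (0.3471382, -0.7947304, -0.2571269, 1.3571237)
q' = normalize(q + ½dt·q⊗(0,ω)) = (0.4564, 0.7944, -0.2370, 0.3231)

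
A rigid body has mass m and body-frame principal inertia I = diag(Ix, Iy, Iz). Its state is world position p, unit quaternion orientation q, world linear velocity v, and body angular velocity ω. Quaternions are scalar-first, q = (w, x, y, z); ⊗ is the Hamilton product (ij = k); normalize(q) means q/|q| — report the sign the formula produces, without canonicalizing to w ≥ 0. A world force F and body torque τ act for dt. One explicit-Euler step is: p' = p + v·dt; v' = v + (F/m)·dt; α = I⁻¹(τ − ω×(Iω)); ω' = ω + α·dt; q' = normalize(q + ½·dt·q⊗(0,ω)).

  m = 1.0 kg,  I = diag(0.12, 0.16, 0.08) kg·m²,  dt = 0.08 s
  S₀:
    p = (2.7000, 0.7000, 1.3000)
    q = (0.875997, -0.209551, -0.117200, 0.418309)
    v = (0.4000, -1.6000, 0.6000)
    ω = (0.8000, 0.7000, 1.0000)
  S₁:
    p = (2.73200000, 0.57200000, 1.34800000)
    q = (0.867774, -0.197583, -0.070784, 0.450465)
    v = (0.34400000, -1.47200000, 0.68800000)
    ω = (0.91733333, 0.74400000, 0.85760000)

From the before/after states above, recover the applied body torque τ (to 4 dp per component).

Δω = ω₁−ω₀ = (0.11733333, 0.04400000, -0.14240000)
ω₀×(Iω₀) = (-0.0560, 0.0320, 0.0224)
I·α + gyro = (0.1200, 0.1200, -0.1200)

τ = (0.1200, 0.1200, -0.1200)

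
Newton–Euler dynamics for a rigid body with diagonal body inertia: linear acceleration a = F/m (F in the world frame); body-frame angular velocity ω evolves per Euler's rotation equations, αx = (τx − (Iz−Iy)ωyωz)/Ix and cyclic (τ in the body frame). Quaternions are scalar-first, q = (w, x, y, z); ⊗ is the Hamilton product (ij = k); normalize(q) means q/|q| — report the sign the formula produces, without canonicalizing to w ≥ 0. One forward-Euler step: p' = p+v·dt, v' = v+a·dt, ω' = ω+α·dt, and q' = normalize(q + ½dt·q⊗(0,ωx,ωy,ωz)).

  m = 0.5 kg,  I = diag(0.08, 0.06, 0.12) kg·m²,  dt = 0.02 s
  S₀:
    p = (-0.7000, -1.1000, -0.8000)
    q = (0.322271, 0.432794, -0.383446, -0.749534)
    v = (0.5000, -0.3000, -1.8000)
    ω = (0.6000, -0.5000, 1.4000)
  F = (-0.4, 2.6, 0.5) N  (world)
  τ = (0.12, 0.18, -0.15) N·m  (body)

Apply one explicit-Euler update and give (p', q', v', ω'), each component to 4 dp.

gyro term ω×Iω = (-0.0420, -0.0336, 0.0060)
(τ − ω×Iω)/I = (2.0250, 3.5600, -1.3000)
new body rate ω' = (0.6405, -0.4288, 1.3740)
q⊗(0,ω) = (0.5979482, -0.7182288, -1.2167675, 0.4648500)
q + ½dt·q⊗(0,ω), renormalized = (0.3282, 0.4256, -0.3956, -0.7448)
p' = p + v·dt = (-0.6900, -1.1060, -0.8360)
v' = v + a·dt = (0.4840, -0.1960, -1.7800)

p' = (-0.6900, -1.1060, -0.8360)
q' = (0.3282, 0.4256, -0.3956, -0.7448)
v' = (0.4840, -0.1960, -1.7800)
ω' = (0.6405, -0.4288, 1.3740)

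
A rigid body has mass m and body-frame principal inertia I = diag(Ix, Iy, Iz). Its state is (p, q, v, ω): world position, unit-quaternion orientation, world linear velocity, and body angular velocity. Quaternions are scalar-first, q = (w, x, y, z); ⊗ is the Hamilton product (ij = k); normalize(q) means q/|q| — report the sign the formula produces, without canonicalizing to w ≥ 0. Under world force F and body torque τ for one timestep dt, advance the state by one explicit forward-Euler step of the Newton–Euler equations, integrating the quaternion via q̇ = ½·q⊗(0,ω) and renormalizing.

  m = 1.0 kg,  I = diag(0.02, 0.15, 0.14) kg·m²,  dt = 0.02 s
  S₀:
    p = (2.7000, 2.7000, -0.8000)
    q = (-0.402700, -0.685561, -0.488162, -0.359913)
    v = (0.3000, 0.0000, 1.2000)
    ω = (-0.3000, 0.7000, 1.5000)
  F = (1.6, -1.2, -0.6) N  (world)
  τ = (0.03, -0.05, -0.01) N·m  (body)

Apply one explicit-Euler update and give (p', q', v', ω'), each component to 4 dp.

gyro term ω×Iω = (-0.0105, 0.0540, -0.0273)
angular accel α = (2.0250, -0.6933, 0.1236)
ω + α·dt = (-0.2595, 0.6861, 1.5025)
q⊗(0,ω) = (0.6759146, -0.3594939, 0.8544254, -1.2303913)
q' = normalize(q + ½dt·q⊗(0,ω)) = (-0.3959, -0.6891, -0.4795, -0.3722)
a = F/m = (1.6000, -1.2000, -0.6000)
p + v·dt = (2.7060, 2.7000, -0.7760)
v' = v + a·dt = (0.3320, -0.0240, 1.1880)

p' = (2.7060, 2.7000, -0.7760)
q' = (-0.3959, -0.6891, -0.4795, -0.3722)
v' = (0.3320, -0.0240, 1.1880)
ω' = (-0.2595, 0.6861, 1.5025)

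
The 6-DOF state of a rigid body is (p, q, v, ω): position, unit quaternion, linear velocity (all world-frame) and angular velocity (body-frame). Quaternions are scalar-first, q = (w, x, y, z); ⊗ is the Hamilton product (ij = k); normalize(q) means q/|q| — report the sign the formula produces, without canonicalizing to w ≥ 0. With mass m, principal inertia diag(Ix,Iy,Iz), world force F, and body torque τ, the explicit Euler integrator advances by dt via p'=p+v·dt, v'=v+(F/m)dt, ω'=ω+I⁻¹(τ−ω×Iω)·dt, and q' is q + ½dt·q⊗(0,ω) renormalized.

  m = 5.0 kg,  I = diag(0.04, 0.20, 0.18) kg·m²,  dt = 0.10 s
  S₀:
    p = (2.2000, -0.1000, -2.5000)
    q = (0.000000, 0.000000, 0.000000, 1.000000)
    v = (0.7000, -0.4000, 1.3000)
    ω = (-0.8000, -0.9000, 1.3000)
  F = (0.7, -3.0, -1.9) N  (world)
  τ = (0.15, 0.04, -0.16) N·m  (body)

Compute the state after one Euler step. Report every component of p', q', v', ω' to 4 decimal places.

p' = (2.2700, -0.1400, -2.3700)
q' = (-0.0647, 0.0448, -0.0398, 0.9961)
v' = (0.7140, -0.4600, 1.2620)
ω' = (-0.4835, -0.9528, 1.1471)

gyro term ω×Iω = (0.0234, 0.1456, 0.1152)
α = I⁻¹(τ − ω×Iω) = (3.1650, -0.5280, -1.5289)
new body rate ω' = (-0.4835, -0.9528, 1.1471)
2q̇ = q⊗(0,ω) = (-1.3000000, 0.9000000, -0.8000000, 0.0000000)
q' = normalize(q + ½dt·q⊗(0,ω)) = (-0.0647, 0.0448, -0.0398, 0.9961)
p + v·dt = (2.2700, -0.1400, -2.3700)
v' = v + a·dt = (0.7140, -0.4600, 1.2620)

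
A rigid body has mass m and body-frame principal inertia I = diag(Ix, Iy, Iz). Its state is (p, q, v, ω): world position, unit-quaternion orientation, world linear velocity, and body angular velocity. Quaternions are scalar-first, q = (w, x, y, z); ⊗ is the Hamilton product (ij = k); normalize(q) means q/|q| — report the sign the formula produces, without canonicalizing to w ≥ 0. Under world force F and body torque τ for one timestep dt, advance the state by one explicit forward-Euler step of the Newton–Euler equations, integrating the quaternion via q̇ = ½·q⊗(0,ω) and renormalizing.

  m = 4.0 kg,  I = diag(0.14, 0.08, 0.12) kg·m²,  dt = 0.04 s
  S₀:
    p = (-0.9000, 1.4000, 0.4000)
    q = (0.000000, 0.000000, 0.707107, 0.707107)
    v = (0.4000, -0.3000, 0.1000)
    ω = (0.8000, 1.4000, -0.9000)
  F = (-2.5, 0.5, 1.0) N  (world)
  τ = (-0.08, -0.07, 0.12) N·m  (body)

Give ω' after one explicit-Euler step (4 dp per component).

ω' = (0.7915, 1.3722, -0.8376)

ω×(Iω) gyroscopic = (-0.0504, -0.0144, -0.0672)
angular accel α = (-0.2114, -0.6950, 1.5600)
new body rate ω' = (0.7915, 1.3722, -0.8376)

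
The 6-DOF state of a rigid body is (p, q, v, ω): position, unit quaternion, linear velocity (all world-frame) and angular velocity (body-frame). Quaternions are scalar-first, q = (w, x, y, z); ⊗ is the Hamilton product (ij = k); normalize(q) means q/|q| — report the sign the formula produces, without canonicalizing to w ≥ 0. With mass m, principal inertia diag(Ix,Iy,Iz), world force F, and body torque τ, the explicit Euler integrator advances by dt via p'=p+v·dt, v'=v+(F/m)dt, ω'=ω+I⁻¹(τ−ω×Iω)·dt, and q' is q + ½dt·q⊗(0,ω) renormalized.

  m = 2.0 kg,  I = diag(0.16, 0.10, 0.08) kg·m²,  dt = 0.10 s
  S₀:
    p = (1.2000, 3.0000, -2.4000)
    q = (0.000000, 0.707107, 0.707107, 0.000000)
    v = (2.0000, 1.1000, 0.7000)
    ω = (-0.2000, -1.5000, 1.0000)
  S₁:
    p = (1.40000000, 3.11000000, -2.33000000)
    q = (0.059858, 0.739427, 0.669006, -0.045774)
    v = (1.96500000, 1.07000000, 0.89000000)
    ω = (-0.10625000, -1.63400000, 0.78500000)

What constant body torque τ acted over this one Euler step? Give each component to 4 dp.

rate change Δω = (0.09375000, -0.13400000, -0.21500000)
τ = I·(Δω/dt) + ω₀×(Iω₀) = (0.1800, -0.1500, -0.1900)

τ = (0.1800, -0.1500, -0.1900)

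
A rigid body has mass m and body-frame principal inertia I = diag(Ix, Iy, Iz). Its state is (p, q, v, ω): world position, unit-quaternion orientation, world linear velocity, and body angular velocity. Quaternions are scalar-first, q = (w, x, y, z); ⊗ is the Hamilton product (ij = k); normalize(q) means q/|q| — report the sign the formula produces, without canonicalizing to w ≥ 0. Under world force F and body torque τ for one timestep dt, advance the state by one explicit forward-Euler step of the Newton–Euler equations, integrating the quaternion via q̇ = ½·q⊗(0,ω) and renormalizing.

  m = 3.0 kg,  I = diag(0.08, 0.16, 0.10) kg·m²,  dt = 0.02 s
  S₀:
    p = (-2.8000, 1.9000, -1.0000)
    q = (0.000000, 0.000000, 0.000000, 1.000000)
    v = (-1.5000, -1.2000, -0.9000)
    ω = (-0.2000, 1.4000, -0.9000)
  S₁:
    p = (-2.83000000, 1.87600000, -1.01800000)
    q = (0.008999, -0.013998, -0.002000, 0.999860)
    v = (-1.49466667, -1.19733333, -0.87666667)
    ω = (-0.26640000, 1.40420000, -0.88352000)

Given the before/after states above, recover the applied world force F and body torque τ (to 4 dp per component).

F = (0.8000, 0.4000, 3.5000)
τ = (-0.1900, 0.0300, 0.0600)

Δv = v₁−v₀ = (0.00533333, 0.00266667, 0.02333333)
F = m·Δv/dt = (0.8000, 0.4000, 3.5000)
ω₁ − ω₀ = (-0.06640000, 0.00420000, 0.01648000)
precession coupling = (0.0756, -0.0036, -0.0224)
τ = I·(Δω/dt) + ω₀×(Iω₀) = (-0.1900, 0.0300, 0.0600)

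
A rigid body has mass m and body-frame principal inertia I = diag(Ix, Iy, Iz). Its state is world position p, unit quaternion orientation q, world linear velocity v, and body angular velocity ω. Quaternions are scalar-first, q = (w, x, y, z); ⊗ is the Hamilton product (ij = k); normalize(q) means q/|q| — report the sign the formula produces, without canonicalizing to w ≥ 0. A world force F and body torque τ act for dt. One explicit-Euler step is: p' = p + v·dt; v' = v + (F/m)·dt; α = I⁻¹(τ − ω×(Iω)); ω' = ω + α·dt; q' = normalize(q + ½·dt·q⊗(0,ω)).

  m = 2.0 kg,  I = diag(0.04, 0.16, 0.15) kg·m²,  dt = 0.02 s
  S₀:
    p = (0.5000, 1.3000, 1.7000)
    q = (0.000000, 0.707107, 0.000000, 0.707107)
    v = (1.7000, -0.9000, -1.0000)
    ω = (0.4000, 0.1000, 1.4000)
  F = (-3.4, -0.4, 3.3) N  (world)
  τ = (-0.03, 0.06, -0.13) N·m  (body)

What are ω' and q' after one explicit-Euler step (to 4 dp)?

angular accel α = (-0.7150, 0.7600, -0.8987)
new body rate ω' = (0.3857, 0.1152, 1.3820)
2q̇ = q⊗(0,ω) = (-1.2727926, -0.0707107, -0.7071070, 0.0707107)
q' = normalize(q + ½dt·q⊗(0,ω)) = (-0.0127, 0.7063, -0.0071, 0.7077)

ω' = (0.3857, 0.1152, 1.3820)
q' = (-0.0127, 0.7063, -0.0071, 0.7077)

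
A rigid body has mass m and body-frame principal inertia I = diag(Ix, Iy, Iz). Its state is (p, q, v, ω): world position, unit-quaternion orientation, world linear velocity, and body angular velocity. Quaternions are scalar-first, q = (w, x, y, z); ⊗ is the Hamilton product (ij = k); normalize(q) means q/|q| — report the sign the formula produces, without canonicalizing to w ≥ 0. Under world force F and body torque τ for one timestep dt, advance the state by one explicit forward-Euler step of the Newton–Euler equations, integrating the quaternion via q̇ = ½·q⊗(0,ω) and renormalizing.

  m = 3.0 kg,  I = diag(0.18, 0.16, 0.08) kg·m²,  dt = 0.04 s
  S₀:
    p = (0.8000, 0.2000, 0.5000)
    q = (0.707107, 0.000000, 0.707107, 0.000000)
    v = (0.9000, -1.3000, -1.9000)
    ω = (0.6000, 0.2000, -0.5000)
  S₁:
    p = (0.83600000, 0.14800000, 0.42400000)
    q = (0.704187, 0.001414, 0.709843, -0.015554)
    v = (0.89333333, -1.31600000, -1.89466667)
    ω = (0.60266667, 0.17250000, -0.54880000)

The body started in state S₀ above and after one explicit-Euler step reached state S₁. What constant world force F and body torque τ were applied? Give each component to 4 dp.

Δω = ω₁−ω₀ = (0.00266667, -0.02750000, -0.04880000)
gyro term ω₀×Iω₀ = (0.0080, -0.0300, -0.0024)
τ = I·(Δω/dt) + ω₀×(Iω₀) = (0.0200, -0.1400, -0.1000)
velocity change Δv = (-0.00666667, -0.01600000, 0.00533333)
m·(v₁−v₀)/dt = (-0.5000, -1.2000, 0.4000)

F = (-0.5000, -1.2000, 0.4000)
τ = (0.0200, -0.1400, -0.1000)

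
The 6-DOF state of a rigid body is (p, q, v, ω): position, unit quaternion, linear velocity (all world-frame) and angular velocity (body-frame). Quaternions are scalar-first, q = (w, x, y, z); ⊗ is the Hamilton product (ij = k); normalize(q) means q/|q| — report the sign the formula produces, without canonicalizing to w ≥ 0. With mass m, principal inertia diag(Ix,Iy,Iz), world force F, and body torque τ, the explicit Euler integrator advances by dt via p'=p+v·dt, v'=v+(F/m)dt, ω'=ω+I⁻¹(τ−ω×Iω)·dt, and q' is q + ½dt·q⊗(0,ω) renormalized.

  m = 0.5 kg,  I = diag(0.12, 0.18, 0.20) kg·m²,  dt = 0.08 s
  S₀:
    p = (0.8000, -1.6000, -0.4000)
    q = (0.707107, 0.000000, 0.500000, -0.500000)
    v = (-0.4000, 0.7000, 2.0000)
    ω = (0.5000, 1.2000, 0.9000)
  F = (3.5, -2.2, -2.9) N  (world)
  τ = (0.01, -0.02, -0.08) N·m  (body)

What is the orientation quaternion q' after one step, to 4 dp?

q' = (0.6997, 0.0560, 0.5229, -0.4836)

Hamilton product q⊗(0,ω) = (-0.1500000, 1.4035535, 0.5985284, 0.3863963)
q' = normalize(q + ½dt·q⊗(0,ω)) = (0.6997, 0.0560, 0.5229, -0.4836)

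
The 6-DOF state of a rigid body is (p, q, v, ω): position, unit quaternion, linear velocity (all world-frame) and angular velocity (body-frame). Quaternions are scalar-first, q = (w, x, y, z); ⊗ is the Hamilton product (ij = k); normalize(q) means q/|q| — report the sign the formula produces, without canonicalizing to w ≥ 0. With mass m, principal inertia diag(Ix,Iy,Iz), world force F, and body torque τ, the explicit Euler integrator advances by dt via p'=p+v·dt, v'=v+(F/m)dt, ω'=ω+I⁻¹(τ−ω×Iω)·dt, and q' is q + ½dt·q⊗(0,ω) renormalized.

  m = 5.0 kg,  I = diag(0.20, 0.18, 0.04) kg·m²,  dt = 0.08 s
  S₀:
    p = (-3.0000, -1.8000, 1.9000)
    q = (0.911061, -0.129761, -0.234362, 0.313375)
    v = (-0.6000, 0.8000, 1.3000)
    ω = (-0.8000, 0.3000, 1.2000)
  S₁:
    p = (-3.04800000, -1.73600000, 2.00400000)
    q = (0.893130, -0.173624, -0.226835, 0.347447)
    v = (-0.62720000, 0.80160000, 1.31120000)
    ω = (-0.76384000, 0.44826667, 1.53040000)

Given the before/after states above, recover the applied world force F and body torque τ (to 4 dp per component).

F = (-1.7000, 0.1000, 0.7000)
τ = (0.0400, 0.1800, 0.1700)

velocity change Δv = (-0.02720000, 0.00160000, 0.01120000)
F = m·Δv/dt = (-1.7000, 0.1000, 0.7000)
Δω = ω₁−ω₀ = (0.03616000, 0.14826667, 0.33040000)
precession coupling = (-0.0504, -0.1536, 0.0048)
τ = I·(Δω/dt) + ω₀×(Iω₀) = (0.0400, 0.1800, 0.1700)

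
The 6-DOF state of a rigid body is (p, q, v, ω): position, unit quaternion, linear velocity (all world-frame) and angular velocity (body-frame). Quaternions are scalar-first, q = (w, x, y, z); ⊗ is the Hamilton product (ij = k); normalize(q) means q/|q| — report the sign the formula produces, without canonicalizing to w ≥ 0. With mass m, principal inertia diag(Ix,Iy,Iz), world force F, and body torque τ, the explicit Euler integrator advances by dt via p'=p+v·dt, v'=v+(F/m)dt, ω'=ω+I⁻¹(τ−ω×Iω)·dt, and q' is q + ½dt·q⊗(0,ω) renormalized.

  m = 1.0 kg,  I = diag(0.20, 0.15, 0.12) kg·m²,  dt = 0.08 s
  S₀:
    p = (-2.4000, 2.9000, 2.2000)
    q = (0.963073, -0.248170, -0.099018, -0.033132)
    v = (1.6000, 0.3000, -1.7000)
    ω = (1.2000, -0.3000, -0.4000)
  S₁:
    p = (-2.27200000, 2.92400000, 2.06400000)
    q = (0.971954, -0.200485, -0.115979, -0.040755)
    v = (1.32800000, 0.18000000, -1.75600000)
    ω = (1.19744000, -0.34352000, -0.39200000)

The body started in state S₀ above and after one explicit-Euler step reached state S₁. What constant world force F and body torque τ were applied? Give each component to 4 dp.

ω₁ − ω₀ = (-0.00256000, -0.04352000, 0.00800000)
gyro term ω₀×Iω₀ = (-0.0036, -0.0384, 0.0180)
τ = I·(Δω/dt) + ω₀×(Iω₀) = (-0.0100, -0.1200, 0.0300)
velocity change Δv = (-0.27200000, -0.12000000, -0.05600000)
m·(v₁−v₀)/dt = (-3.4000, -1.5000, -0.7000)

F = (-3.4000, -1.5000, -0.7000)
τ = (-0.0100, -0.1200, 0.0300)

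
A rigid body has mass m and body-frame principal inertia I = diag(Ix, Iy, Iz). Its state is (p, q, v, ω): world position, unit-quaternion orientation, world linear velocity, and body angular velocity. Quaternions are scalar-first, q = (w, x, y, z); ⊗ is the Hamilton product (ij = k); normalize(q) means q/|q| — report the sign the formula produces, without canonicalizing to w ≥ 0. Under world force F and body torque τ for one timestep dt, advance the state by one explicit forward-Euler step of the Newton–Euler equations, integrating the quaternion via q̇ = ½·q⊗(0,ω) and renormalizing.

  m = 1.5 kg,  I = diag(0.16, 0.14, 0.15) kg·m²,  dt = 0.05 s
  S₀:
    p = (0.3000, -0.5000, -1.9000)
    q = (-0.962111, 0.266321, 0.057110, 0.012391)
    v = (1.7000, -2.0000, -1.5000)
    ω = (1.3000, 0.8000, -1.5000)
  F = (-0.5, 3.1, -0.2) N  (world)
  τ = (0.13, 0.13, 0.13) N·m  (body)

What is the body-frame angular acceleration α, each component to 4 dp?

α = (0.8875, 1.0679, 1.0053)

precession coupling ω×(Iω) = (-0.0120, -0.0195, -0.0208)
angular accel α = (0.8875, 1.0679, 1.0053)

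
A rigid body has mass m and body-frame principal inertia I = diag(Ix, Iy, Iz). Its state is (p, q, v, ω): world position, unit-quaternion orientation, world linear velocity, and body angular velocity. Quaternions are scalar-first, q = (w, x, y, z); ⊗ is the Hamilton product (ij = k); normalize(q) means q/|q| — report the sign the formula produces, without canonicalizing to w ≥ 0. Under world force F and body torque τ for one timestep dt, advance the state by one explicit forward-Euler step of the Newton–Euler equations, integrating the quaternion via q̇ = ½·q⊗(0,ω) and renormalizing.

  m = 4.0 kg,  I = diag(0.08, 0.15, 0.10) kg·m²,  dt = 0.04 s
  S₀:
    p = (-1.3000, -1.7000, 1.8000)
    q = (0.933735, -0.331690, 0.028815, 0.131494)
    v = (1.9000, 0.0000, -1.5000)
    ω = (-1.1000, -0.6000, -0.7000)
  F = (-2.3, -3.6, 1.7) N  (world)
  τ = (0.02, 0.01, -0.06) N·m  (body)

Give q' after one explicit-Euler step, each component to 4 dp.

Hamilton product q⊗(0,ω) = (-0.2555242, -0.9683826, -0.9370674, -0.4229040)
updated quaternion q' = (0.9282, -0.3509, 0.0101, 0.1230)

q' = (0.9282, -0.3509, 0.0101, 0.1230)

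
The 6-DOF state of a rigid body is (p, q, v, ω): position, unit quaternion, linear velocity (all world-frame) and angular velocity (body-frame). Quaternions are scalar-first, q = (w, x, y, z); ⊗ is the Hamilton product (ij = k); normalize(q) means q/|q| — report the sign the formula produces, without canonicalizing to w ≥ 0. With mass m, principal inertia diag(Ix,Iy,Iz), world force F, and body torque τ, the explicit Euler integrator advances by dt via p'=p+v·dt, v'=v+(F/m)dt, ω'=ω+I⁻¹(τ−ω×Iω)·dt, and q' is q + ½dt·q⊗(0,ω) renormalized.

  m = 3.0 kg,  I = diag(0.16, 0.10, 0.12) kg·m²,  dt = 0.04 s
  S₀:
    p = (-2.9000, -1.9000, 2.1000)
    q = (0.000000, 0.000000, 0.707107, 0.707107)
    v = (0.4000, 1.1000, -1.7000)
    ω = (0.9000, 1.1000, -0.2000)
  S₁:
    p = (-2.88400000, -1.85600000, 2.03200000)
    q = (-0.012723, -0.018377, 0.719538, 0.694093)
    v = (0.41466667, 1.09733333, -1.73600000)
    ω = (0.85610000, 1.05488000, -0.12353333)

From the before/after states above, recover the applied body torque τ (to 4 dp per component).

rate change Δω = (-0.04390000, -0.04512000, 0.07646667)
precession coupling = (-0.0044, -0.0072, -0.0594)
I·α + gyro = (-0.1800, -0.1200, 0.1700)

τ = (-0.1800, -0.1200, 0.1700)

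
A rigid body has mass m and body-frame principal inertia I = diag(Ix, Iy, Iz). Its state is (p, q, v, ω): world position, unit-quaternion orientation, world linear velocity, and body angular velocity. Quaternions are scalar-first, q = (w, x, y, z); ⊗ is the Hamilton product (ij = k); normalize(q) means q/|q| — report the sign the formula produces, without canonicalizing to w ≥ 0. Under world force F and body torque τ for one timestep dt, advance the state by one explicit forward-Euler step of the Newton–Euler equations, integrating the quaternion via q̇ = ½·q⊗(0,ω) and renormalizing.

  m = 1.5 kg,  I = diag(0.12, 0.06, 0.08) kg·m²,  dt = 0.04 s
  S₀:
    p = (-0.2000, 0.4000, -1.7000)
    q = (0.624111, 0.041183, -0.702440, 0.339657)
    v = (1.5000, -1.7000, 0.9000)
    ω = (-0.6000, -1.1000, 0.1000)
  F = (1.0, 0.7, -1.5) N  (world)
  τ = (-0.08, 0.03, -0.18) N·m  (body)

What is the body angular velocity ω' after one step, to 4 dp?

gyro term ω×Iω = (-0.0022, -0.0024, -0.0396)
α = I⁻¹(τ − ω×Iω) = (-0.6483, 0.5400, -1.7550)
ω + α·dt = (-0.6259, -1.0784, 0.0298)

ω' = (-0.6259, -1.0784, 0.0298)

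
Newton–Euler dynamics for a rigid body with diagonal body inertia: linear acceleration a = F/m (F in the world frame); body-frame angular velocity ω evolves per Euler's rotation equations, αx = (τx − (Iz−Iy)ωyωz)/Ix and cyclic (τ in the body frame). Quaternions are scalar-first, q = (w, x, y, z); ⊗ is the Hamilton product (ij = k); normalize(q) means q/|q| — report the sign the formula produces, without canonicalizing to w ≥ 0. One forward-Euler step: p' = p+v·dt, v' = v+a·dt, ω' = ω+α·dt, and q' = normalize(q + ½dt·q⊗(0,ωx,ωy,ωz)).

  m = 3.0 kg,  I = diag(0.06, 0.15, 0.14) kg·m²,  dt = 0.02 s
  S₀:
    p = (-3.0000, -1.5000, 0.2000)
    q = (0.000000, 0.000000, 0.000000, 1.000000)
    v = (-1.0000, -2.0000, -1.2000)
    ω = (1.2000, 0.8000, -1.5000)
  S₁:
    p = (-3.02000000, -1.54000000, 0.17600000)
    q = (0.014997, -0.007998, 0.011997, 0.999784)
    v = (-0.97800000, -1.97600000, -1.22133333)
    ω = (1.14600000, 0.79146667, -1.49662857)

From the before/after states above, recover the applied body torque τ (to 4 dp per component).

rate change Δω = (-0.05400000, -0.00853333, 0.00337143)
τ = I·(Δω/dt) + ω₀×(Iω₀) = (-0.1500, 0.0800, 0.1100)

τ = (-0.1500, 0.0800, 0.1100)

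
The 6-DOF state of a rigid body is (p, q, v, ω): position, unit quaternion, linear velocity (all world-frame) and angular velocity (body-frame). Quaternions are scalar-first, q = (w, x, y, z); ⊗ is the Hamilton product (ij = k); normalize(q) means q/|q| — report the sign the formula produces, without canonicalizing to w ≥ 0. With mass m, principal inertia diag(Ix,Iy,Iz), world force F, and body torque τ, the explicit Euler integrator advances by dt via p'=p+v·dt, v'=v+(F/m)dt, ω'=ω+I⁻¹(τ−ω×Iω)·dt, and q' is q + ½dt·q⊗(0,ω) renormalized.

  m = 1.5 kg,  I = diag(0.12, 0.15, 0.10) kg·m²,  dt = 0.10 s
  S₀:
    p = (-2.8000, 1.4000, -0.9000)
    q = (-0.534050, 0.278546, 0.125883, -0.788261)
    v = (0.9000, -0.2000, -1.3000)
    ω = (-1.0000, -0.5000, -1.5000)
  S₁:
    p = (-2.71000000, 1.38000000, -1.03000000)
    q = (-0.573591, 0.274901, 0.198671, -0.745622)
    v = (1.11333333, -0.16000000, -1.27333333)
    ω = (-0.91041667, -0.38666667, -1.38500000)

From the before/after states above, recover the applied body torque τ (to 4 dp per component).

Δω = ω₁−ω₀ = (0.08958333, 0.11333333, 0.11500000)
τ = I·(Δω/dt) + ω₀×(Iω₀) = (0.0700, 0.2000, 0.1300)

τ = (0.0700, 0.2000, 0.1300)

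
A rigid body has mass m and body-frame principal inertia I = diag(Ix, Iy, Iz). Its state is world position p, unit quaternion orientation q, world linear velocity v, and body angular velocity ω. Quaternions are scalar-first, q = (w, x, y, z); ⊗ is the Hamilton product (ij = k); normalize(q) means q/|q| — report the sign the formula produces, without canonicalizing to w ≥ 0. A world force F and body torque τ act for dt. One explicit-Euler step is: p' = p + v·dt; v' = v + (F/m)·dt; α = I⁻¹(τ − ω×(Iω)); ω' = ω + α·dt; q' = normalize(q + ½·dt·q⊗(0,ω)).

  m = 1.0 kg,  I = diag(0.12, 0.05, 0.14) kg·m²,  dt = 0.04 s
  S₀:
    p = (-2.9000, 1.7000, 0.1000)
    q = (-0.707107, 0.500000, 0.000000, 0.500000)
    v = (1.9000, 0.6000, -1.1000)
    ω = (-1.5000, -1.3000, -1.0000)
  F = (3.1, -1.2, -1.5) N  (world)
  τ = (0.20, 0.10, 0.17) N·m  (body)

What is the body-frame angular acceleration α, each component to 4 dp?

α = (0.6917, 2.6000, 2.1893)

precession coupling ω×(Iω) = (0.1170, -0.0300, -0.1365)
(τ − ω×Iω)/I = (0.6917, 2.6000, 2.1893)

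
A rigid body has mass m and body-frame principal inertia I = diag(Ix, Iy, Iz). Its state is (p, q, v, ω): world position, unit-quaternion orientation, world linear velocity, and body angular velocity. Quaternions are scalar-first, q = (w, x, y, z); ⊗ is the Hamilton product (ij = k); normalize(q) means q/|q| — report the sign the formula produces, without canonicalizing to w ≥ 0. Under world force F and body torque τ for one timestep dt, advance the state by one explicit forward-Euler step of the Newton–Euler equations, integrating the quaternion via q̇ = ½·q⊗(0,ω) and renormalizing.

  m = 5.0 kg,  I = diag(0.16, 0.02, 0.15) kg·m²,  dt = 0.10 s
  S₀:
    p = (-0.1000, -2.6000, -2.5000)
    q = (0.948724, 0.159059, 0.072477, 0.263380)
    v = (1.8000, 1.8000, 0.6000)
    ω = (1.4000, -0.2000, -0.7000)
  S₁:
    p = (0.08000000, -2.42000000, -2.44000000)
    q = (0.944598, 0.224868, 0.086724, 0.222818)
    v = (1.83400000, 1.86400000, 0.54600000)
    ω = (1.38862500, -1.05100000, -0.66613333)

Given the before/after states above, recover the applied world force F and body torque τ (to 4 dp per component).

Δv = v₁−v₀ = (0.03400000, 0.06400000, -0.05400000)
m·(v₁−v₀)/dt = (1.7000, 3.2000, -2.7000)
ω₁ − ω₀ = (-0.01137500, -0.85100000, 0.03386667)
ω₀×(Iω₀) = (0.0182, -0.0098, 0.0392)
applied torque τ = (0.0000, -0.1800, 0.0900)

F = (1.7000, 3.2000, -2.7000)
τ = (0.0000, -0.1800, 0.0900)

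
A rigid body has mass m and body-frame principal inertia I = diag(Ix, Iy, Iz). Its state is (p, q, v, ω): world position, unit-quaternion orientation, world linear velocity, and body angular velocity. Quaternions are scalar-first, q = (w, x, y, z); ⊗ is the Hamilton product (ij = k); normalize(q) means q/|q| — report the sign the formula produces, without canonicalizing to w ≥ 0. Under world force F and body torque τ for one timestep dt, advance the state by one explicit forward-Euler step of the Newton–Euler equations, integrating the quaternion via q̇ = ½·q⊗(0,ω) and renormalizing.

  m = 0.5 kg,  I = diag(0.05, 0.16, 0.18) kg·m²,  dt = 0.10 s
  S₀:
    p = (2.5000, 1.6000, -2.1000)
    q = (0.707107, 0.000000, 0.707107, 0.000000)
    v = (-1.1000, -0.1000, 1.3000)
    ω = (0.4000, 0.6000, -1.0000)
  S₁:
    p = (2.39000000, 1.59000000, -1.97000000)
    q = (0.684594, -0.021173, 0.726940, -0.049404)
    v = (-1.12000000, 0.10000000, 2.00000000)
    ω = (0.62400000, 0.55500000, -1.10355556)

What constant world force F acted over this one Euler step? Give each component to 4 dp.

velocity change Δv = (-0.02000000, 0.20000000, 0.70000000)
F = m·Δv/dt = (-0.1000, 1.0000, 3.5000)

F = (-0.1000, 1.0000, 3.5000)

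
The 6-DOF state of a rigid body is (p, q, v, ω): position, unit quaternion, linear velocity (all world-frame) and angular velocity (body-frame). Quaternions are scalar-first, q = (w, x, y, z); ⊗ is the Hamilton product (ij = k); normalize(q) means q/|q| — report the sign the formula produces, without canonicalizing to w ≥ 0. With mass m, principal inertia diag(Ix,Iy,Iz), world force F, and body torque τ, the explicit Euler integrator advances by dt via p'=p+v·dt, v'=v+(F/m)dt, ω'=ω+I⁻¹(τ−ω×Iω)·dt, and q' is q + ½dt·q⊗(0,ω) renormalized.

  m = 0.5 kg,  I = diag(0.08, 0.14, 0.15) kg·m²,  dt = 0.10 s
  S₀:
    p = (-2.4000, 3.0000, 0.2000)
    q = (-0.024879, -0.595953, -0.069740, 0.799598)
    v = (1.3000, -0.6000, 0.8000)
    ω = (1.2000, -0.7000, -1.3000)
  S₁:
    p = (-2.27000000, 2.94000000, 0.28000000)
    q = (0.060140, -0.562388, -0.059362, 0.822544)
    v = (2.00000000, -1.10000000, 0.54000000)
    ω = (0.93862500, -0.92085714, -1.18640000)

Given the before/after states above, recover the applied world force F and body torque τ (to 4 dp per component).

Δv = v₁−v₀ = (0.70000000, -0.50000000, -0.26000000)
F = m·Δv/dt = (3.5000, -2.5000, -1.3000)
rate change Δω = (-0.26137500, -0.22085714, 0.11360000)
ω₀×(Iω₀) = (0.0091, 0.1092, -0.0504)
I·α + gyro = (-0.2000, -0.2000, 0.1200)

F = (3.5000, -2.5000, -1.3000)
τ = (-0.2000, -0.2000, 0.1200)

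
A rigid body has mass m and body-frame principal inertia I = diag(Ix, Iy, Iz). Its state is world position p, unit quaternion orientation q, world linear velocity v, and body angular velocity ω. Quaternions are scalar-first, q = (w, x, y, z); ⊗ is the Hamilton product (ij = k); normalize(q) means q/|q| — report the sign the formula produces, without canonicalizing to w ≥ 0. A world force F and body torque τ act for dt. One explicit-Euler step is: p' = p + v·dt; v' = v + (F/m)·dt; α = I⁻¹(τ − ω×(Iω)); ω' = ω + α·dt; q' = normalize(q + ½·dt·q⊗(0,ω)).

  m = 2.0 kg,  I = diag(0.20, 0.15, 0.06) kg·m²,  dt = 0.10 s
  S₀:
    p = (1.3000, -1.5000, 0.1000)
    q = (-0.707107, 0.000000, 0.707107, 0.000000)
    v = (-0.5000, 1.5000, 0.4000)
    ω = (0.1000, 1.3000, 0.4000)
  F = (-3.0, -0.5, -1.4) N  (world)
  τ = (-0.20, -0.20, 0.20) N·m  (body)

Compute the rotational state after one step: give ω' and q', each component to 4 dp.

ω' = (0.0234, 1.1629, 0.7442)
q' = (-0.7513, 0.0106, 0.6596, -0.0176)

angular accel α = (-0.7660, -1.3707, 3.4417)
ω + α·dt = (0.0234, 1.1629, 0.7442)
q⊗(0,ω) = (-0.9192391, 0.2121321, -0.9192391, -0.3535535)
updated quaternion q' = (-0.7513, 0.0106, 0.6596, -0.0176)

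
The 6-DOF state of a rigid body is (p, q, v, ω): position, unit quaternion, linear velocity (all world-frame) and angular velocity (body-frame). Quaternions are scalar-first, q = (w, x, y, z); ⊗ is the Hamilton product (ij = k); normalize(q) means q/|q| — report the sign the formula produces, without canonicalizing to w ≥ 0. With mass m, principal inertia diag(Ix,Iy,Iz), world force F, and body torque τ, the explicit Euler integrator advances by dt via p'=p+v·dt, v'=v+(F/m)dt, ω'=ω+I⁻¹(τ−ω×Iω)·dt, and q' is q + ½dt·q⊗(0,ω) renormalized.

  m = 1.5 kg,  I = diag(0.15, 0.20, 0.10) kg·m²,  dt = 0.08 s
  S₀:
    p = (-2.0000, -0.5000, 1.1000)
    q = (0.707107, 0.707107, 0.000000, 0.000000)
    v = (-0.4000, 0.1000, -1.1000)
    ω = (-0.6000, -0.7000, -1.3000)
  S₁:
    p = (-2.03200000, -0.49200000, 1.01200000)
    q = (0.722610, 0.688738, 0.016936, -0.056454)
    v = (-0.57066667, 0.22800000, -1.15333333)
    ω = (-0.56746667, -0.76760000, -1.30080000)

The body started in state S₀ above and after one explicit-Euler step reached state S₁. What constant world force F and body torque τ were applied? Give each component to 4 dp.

velocity change Δv = (-0.17066667, 0.12800000, -0.05333333)
m·(v₁−v₀)/dt = (-3.2000, 2.4000, -1.0000)
Δω = ω₁−ω₀ = (0.03253333, -0.06760000, -0.00080000)
ω₀×(Iω₀) = (-0.0910, 0.0390, 0.0210)
applied torque τ = (-0.0300, -0.1300, 0.0200)

F = (-3.2000, 2.4000, -1.0000)
τ = (-0.0300, -0.1300, 0.0200)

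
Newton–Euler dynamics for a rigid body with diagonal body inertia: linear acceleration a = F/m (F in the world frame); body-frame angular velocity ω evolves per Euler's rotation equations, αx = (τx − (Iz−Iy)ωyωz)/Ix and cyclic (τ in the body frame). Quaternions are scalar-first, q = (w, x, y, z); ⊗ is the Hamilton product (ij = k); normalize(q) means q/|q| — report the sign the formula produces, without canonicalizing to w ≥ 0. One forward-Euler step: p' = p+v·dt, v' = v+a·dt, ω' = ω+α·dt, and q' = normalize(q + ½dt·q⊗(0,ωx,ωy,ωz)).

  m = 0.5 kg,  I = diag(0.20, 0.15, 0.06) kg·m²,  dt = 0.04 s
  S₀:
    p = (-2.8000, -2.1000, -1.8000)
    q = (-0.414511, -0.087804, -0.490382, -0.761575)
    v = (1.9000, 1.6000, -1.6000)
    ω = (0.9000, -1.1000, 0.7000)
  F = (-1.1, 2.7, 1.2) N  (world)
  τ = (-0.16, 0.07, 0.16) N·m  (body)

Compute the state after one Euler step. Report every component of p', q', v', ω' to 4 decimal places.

angular accel α = (-1.1465, -0.1213, 1.8417)
new body rate ω' = (0.8541, -1.1049, 0.7737)
q⊗(0,ω) = (0.0727059, -1.5540598, -0.1679926, 0.2477705)
updated quaternion q' = (-0.4128, -0.1188, -0.4935, -0.7562)
a = F/m = (-2.2000, 5.4000, 2.4000)
p + v·dt = (-2.7240, -2.0360, -1.8640)
v + (F/m)dt = (1.8120, 1.8160, -1.5040)

p' = (-2.7240, -2.0360, -1.8640)
q' = (-0.4128, -0.1188, -0.4935, -0.7562)
v' = (1.8120, 1.8160, -1.5040)
ω' = (0.8541, -1.1049, 0.7737)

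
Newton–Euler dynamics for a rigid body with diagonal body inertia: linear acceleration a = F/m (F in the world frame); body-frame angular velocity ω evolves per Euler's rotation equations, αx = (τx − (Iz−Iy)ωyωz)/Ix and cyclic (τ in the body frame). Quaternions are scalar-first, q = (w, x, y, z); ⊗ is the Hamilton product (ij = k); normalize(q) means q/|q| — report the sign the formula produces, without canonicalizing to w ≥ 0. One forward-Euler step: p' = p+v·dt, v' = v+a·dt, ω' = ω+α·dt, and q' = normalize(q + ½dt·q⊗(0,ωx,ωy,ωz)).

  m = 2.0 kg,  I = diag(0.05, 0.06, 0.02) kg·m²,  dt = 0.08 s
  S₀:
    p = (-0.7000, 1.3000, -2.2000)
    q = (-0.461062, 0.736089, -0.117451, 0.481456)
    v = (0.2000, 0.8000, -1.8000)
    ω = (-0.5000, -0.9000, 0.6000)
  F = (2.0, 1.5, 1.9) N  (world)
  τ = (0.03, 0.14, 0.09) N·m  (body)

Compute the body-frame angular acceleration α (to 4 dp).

ω×(Iω) gyroscopic = (0.0216, -0.0090, 0.0045)
angular accel α = (0.1680, 2.4833, 4.2750)

α = (0.1680, 2.4833, 4.2750)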